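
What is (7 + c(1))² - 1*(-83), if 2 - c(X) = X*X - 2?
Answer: 183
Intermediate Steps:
c(X) = 4 - X² (c(X) = 2 - (X*X - 2) = 2 - (X² - 2) = 2 - (-2 + X²) = 2 + (2 - X²) = 4 - X²)
(7 + c(1))² - 1*(-83) = (7 + (4 - 1*1²))² - 1*(-83) = (7 + (4 - 1*1))² + 83 = (7 + (4 - 1))² + 83 = (7 + 3)² + 83 = 10² + 83 = 100 + 83 = 183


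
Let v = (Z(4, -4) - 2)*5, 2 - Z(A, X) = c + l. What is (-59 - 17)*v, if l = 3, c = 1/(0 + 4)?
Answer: 1235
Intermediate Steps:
c = ¼ (c = 1/4 = ¼ ≈ 0.25000)
Z(A, X) = -5/4 (Z(A, X) = 2 - (¼ + 3) = 2 - 1*13/4 = 2 - 13/4 = -5/4)
v = -65/4 (v = (-5/4 - 2)*5 = -13/4*5 = -65/4 ≈ -16.250)
(-59 - 17)*v = (-59 - 17)*(-65/4) = -76*(-65/4) = 1235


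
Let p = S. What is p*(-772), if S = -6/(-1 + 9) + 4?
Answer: -2509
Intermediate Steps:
S = 13/4 (S = -6/8 + 4 = (⅛)*(-6) + 4 = -¾ + 4 = 13/4 ≈ 3.2500)
p = 13/4 ≈ 3.2500
p*(-772) = (13/4)*(-772) = -2509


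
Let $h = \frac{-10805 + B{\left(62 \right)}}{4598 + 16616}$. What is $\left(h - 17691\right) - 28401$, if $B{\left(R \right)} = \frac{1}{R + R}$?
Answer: $- \frac{121248005131}{2630536} \approx -46093.0$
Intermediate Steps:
$B{\left(R \right)} = \frac{1}{2 R}$
$h = - \frac{1339819}{2630536}$ ($h = \frac{-10805 + \frac{1}{2 \cdot 62}}{4598 + 16616} = \frac{-10805 + \frac{1}{2} \cdot \frac{1}{62}}{21214} = \left(-10805 + \frac{1}{124}\right) \frac{1}{21214} = \left(- \frac{1339819}{124}\right) \frac{1}{21214} = - \frac{1339819}{2630536} \approx -0.50933$)
$\left(h - 17691\right) - 28401 = \left(- \frac{1339819}{2630536} - 17691\right) - 28401 = - \frac{46538152195}{2630536} - 28401 = - \frac{121248005131}{2630536}$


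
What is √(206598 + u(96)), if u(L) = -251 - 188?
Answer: √206159 ≈ 454.05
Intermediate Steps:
u(L) = -439
√(206598 + u(96)) = √(206598 - 439) = √206159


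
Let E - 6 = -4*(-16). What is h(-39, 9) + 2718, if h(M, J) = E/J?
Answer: 24532/9 ≈ 2725.8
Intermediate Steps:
E = 70 (E = 6 - 4*(-16) = 6 + 64 = 70)
h(M, J) = 70/J
h(-39, 9) + 2718 = 70/9 + 2718 = 24532/9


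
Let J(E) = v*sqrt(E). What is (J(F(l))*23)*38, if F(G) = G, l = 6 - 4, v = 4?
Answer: 3496*sqrt(2) ≈ 4944.1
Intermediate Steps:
l = 2
J(E) = 4*sqrt(E)
(J(F(l))*23)*38 = ((4*sqrt(2))*23)*38 = (92*sqrt(2))*38 = 3496*sqrt(2)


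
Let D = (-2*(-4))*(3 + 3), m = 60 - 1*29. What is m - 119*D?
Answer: -5681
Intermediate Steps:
m = 31 (m = 60 - 29 = 31)
D = 48 (D = 8*6 = 48)
m - 119*D = 31 - 119*48 = 31 - 5712 = -5681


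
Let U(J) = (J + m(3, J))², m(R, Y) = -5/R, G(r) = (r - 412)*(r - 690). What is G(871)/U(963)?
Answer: 747711/8317456 ≈ 0.089897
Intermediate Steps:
G(r) = (-690 + r)*(-412 + r) (G(r) = (-412 + r)*(-690 + r) = (-690 + r)*(-412 + r))
U(J) = (-5/3 + J)² (U(J) = (J - 5/3)² = (-5/3 + J)²)
G(871)/U(963) = (284280 + 871² - 1102*871)/(((-5 + 3*963)²/9)) = (284280 + 758641 - 959842)/(((-5 + 2889)²/9)) = 83079/(((⅑)*2884²)) = 83079/(((⅑)*8317456)) = 83079/(8317456/9) = 83079*(9/8317456) = 747711/8317456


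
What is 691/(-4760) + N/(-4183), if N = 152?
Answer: -3613973/19911080 ≈ -0.18151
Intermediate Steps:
691/(-4760) + N/(-4183) = 691/(-4760) + 152/(-4183) = 691*(-1/4760) + 152*(-1/4183) = -691/4760 - 152/4183 = -3613973/19911080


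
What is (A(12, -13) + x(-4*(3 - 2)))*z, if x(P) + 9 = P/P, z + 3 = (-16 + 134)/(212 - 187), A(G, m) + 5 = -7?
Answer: -172/5 ≈ -34.400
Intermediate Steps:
A(G, m) = -12 (A(G, m) = -5 - 7 = -12)
z = 43/25 (z = -3 + (-16 + 134)/(212 - 187) = -3 + 118/25 = 43/25 ≈ 1.7200)
x(P) = -8 (x(P) = -9 + P/P = -9 + 1 = -8)
(A(12, -13) + x(-4*(3 - 2)))*z = (-12 - 8)*(43/25) = -20*43/25 = -172/5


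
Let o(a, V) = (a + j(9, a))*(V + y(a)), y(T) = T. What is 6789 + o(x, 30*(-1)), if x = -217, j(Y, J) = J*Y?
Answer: 542779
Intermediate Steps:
o(a, V) = 10*a*(V + a) (o(a, V) = (a + a*9)*(V + a) = (a + 9*a)*(V + a) = (10*a)*(V + a) = 10*a*(V + a))
6789 + o(x, 30*(-1)) = 6789 + 10*(-217)*(30*(-1) - 217) = 6789 + 10*(-217)*(-30 - 217) = 6789 + 10*(-217)*(-247) = 6789 + 535990 = 542779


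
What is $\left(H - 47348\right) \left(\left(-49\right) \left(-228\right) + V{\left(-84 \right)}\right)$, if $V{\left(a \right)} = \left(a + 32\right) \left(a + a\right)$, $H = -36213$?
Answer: $-1663532388$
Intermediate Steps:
$V{\left(a \right)} = 2 a \left(32 + a\right)$ ($V{\left(a \right)} = \left(32 + a\right) 2 a = 2 a \left(32 + a\right)$)
$\left(H - 47348\right) \left(\left(-49\right) \left(-228\right) + V{\left(-84 \right)}\right) = \left(-36213 - 47348\right) \left(\left(-49\right) \left(-228\right) + 2 \left(-84\right) \left(32 - 84\right)\right) = - 83561 \left(11172 + 2 \left(-84\right) \left(-52\right)\right) = - 83561 \left(11172 + 8736\right) = \left(-83561\right) 19908 = -1663532388$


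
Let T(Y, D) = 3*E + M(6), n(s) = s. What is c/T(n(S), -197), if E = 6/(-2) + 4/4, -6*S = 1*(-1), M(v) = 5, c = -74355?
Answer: 74355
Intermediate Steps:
S = 1/6 (S = -(-1)/6 = -1/6*(-1) = 1/6 ≈ 0.16667)
E = -2 (E = 6*(-1/2) + 4*(1/4) = -3 + 1 = -2)
T(Y, D) = -1 (T(Y, D) = 3*(-2) + 5 = -6 + 5 = -1)
c/T(n(S), -197) = -74355/(-1) = -74355*(-1) = 74355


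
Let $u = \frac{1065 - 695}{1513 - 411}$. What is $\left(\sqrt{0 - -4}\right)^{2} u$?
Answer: $\frac{740}{551} \approx 1.343$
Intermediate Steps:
$u = \frac{185}{551}$ ($u = \frac{370}{1102} = 370 \cdot \frac{1}{1102} = \frac{185}{551} \approx 0.33575$)
$\left(\sqrt{0 - -4}\right)^{2} u = \left(\sqrt{0 - -4}\right)^{2} \cdot \frac{185}{551} = \left(\sqrt{0 + 4}\right)^{2} \cdot \frac{185}{551} = \left(\sqrt{4}\right)^{2} \cdot \frac{185}{551} = 2^{2} \cdot \frac{185}{551} = 4 \cdot \frac{185}{551} = \frac{740}{551}$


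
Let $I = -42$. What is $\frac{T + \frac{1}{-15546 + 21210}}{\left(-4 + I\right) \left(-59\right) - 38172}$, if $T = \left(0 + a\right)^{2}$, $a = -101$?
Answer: $- \frac{57778465}{200834112} \approx -0.28769$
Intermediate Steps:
$T = 10201$ ($T = \left(0 - 101\right)^{2} = \left(-101\right)^{2} = 10201$)
$\frac{T + \frac{1}{-15546 + 21210}}{\left(-4 + I\right) \left(-59\right) - 38172} = \frac{10201 + \frac{1}{-15546 + 21210}}{\left(-4 - 42\right) \left(-59\right) - 38172} = \frac{10201 + \frac{1}{5664}}{\left(-46\right) \left(-59\right) - 38172} = \frac{10201 + \frac{1}{5664}}{2714 - 38172} = \frac{57778465}{5664 \left(-35458\right)} = \frac{57778465}{5664} \left(- \frac{1}{35458}\right) = - \frac{57778465}{200834112}$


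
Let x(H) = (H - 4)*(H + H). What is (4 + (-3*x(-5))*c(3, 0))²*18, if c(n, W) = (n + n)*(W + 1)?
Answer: 47006208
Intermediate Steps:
c(n, W) = 2*n*(1 + W) (c(n, W) = (2*n)*(1 + W) = 2*n*(1 + W))
x(H) = 2*H*(-4 + H) (x(H) = (-4 + H)*(2*H) = 2*H*(-4 + H))
(4 + (-3*x(-5))*c(3, 0))²*18 = (4 + (-6*(-5)*(-4 - 5))*(2*3*(1 + 0)))²*18 = (4 + (-6*(-5)*(-9))*(2*3*1))²*18 = (4 - 3*90*6)²*18 = (4 - 270*6)²*18 = (4 - 1620)²*18 = (-1616)²*18 = 2611456*18 = 47006208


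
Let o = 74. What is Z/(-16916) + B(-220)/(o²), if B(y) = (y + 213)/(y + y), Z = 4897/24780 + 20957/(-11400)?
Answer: 8906657/89158315400 ≈ 9.9897e-5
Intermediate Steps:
Z = -2297/1400 (Z = 4897*(1/24780) + 20957*(-1/11400) = 83/420 - 1103/600 = -2297/1400 ≈ -1.6407)
B(y) = (213 + y)/(2*y) (B(y) = (213 + y)/((2*y)) = (213 + y)*(1/(2*y)) = (213 + y)/(2*y))
Z/(-16916) + B(-220)/(o²) = -2297/1400/(-16916) + ((½)*(213 - 220)/(-220))/(74²) = -2297/1400*(-1/16916) + ((½)*(-1/220)*(-7))/5476 = 2297/23682400 + (7/440)*(1/5476) = 2297/23682400 + 7/2409440 = 8906657/89158315400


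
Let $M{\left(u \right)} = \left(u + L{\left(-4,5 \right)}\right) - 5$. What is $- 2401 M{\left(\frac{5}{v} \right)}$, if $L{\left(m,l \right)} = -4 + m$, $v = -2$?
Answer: $\frac{74431}{2} \approx 37216.0$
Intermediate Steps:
$M{\left(u \right)} = -13 + u$ ($M{\left(u \right)} = \left(u - 8\right) - 5 = \left(-8 + u\right) - 5 = -13 + u$)
$- 2401 M{\left(\frac{5}{v} \right)} = - 2401 \left(-13 + \frac{5}{-2}\right) = - 2401 \left(-13 + 5 \left(- \frac{1}{2}\right)\right) = - 2401 \left(-13 - \frac{5}{2}\right) = \left(-2401\right) \left(- \frac{31}{2}\right) = \frac{74431}{2}$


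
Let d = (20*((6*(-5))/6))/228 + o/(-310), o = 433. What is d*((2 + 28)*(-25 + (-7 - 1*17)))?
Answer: 1589119/589 ≈ 2698.0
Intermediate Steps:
d = -32431/17670 (d = (20*((6*(-5))/6))/228 + 433/(-310) = (20*(-30*⅙))*(1/228) + 433*(-1/310) = (20*(-5))*(1/228) - 433/310 = -100*1/228 - 433/310 = -25/57 - 433/310 = -32431/17670 ≈ -1.8354)
d*((2 + 28)*(-25 + (-7 - 1*17))) = -32431*(2 + 28)*(-25 + (-7 - 1*17))/17670 = -32431*(-25 + (-7 - 17))/589 = -32431*(-25 - 24)/589 = -32431*(-49)/589 = -32431/17670*(-1470) = 1589119/589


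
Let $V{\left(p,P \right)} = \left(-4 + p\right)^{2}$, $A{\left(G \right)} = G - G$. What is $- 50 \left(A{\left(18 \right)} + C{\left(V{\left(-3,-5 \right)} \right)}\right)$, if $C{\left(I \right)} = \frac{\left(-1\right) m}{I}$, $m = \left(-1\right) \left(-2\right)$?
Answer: $\frac{100}{49} \approx 2.0408$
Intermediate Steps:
$A{\left(G \right)} = 0$
$m = 2$
$C{\left(I \right)} = - \frac{2}{I}$ ($C{\left(I \right)} = \frac{\left(-1\right) 2}{I} = - \frac{2}{I}$)
$- 50 \left(A{\left(18 \right)} + C{\left(V{\left(-3,-5 \right)} \right)}\right) = - 50 \left(0 - \frac{2}{\left(-4 - 3\right)^{2}}\right) = - 50 \left(0 - \frac{2}{\left(-7\right)^{2}}\right) = - 50 \left(0 - \frac{2}{49}\right) = \left(-50\right) \left(- \frac{2}{49}\right) = \frac{100}{49}$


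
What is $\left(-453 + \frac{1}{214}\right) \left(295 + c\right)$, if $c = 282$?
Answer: $- \frac{55934957}{214} \approx -2.6138 \cdot 10^{5}$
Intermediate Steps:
$\left(-453 + \frac{1}{214}\right) \left(295 + c\right) = \left(-453 + \frac{1}{214}\right) \left(295 + 282\right) = \left(-453 + \frac{1}{214}\right) 577 = \left(- \frac{96941}{214}\right) 577 = - \frac{55934957}{214}$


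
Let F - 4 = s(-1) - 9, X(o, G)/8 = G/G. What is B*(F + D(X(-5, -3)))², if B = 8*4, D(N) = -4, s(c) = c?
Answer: 3200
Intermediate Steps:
X(o, G) = 8 (X(o, G) = 8*(G/G) = 8*1 = 8)
F = -6 (F = 4 + (-1 - 9) = 4 - 10 = -6)
B = 32
B*(F + D(X(-5, -3)))² = 32*(-6 - 4)² = 32*(-10)² = 32*100 = 3200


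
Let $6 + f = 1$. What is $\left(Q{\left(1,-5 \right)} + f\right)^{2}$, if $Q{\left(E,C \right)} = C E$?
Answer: $100$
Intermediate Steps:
$f = -5$ ($f = -6 + 1 = -5$)
$\left(Q{\left(1,-5 \right)} + f\right)^{2} = \left(\left(-5\right) 1 - 5\right)^{2} = \left(-5 - 5\right)^{2} = \left(-10\right)^{2} = 100$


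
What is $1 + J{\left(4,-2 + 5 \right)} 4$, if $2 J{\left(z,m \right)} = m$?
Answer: $7$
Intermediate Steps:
$J{\left(z,m \right)} = \frac{m}{2}$
$1 + J{\left(4,-2 + 5 \right)} 4 = 1 + \frac{-2 + 5}{2} \cdot 4 = 1 + \frac{1}{2} \cdot 3 \cdot 4 = 1 + \frac{3}{2} \cdot 4 = 1 + 6 = 7$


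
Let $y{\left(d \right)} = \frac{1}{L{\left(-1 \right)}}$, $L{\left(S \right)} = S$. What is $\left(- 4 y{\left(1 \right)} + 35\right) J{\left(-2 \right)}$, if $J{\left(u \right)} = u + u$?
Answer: $-156$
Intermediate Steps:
$J{\left(u \right)} = 2 u$
$y{\left(d \right)} = -1$ ($y{\left(d \right)} = \frac{1}{-1} = -1$)
$\left(- 4 y{\left(1 \right)} + 35\right) J{\left(-2 \right)} = \left(\left(-4\right) \left(-1\right) + 35\right) 2 \left(-2\right) = \left(4 + 35\right) \left(-4\right) = 39 \left(-4\right) = -156$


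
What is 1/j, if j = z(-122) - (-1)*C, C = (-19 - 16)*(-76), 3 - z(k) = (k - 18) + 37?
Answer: 1/2766 ≈ 0.00036153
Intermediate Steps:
z(k) = -16 - k (z(k) = 3 - ((k - 18) + 37) = 3 - ((-18 + k) + 37) = 3 - (19 + k) = 3 + (-19 - k) = -16 - k)
C = 2660 (C = -35*(-76) = 2660)
j = 2766 (j = (-16 - 1*(-122)) - (-1)*2660 = (-16 + 122) - 1*(-2660) = 106 + 2660 = 2766)
1/j = 1/2766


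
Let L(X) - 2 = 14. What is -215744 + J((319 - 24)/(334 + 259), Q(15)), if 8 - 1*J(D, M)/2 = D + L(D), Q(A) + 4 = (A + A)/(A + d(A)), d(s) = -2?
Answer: -127946270/593 ≈ -2.1576e+5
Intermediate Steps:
L(X) = 16 (L(X) = 2 + 14 = 16)
Q(A) = -4 + 2*A/(-2 + A) (Q(A) = -4 + (A + A)/(A - 2) = -4 + (2*A)/(-2 + A) = -4 + 2*A/(-2 + A))
J(D, M) = -16 - 2*D (J(D, M) = 16 - 2*(D + 16) = 16 - 2*(16 + D) = 16 + (-32 - 2*D) = -16 - 2*D)
-215744 + J((319 - 24)/(334 + 259), Q(15)) = -215744 + (-16 - 2*(319 - 24)/(334 + 259)) = -215744 + (-16 - 590/593) = -215744 - 10078/593 = -127946270/593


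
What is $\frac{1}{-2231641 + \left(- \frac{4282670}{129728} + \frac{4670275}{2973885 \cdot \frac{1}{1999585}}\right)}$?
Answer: $\frac{38579615328}{35050818677438657} \approx 1.1007 \cdot 10^{-6}$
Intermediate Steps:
$\frac{1}{-2231641 + \left(- \frac{4282670}{129728} + \frac{4670275}{2973885 \cdot \frac{1}{1999585}}\right)} = \frac{1}{-2231641 + \left(\left(-4282670\right) \frac{1}{129728} + \frac{4670275}{2973885 \cdot \frac{1}{1999585}}\right)} = \frac{1}{-2231641 - \left(\frac{2141335}{64864} - \frac{4670275}{\frac{594777}{399917}}\right)} = \frac{1}{-2231641 + \left(- \frac{2141335}{64864} + 4670275 \cdot \frac{399917}{594777}\right)} = \frac{1}{-2231641 + \left(- \frac{2141335}{64864} + \frac{1867722367175}{594777}\right)} = \frac{1}{-2231641 + \frac{121146670007631905}{38579615328}} = \frac{1}{\frac{35050818677438657}{38579615328}} = \frac{38579615328}{35050818677438657}$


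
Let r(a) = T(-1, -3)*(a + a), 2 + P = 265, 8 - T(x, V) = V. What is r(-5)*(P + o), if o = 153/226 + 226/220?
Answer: -3290274/113 ≈ -29117.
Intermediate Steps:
T(x, V) = 8 - V
P = 263 (P = -2 + 265 = 263)
r(a) = 22*a (r(a) = (8 - 1*(-3))*(a + a) = (8 + 3)*(2*a) = 11*(2*a) = 22*a)
o = 10592/6215 (o = 153*(1/226) + 226*(1/220) = 153/226 + 113/110 = 10592/6215 ≈ 1.7043)
r(-5)*(P + o) = (22*(-5))*(263 + 10592/6215) = -110*1645137/6215 = -3290274/113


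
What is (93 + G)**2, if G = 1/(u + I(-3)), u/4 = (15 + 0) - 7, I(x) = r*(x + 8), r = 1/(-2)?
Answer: 30129121/3481 ≈ 8655.3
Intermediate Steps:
r = -1/2 (r = 1*(-1/2) = -1/2 ≈ -0.50000)
I(x) = -4 - x/2 (I(x) = -(x + 8)/2 = -(8 + x)/2 = -4 - x/2)
u = 32 (u = 4*((15 + 0) - 7) = 4*(15 - 7) = 4*8 = 32)
G = 2/59 (G = 1/(32 + (-4 - 1/2*(-3))) = 1/(32 + (-4 + 3/2)) = 1/(32 - 5/2) = 1/(59/2) = 2/59 ≈ 0.033898)
(93 + G)**2 = (93 + 2/59)**2 = (5489/59)**2 = 30129121/3481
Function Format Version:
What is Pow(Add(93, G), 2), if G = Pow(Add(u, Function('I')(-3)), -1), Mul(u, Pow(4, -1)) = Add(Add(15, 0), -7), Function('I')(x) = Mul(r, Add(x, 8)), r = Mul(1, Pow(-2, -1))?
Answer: Rational(30129121, 3481) ≈ 8655.3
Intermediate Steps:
r = Rational(-1, 2) (r = Mul(1, Rational(-1, 2)) = Rational(-1, 2) ≈ -0.50000)
Function('I')(x) = Add(-4, Mul(Rational(-1, 2), x)) (Function('I')(x) = Mul(Rational(-1, 2), Add(x, 8)) = Mul(Rational(-1, 2), Add(8, x)) = Add(-4, Mul(Rational(-1, 2), x)))
u = 32 (u = Mul(4, Add(Add(15, 0), -7)) = Mul(4, Add(15, -7)) = Mul(4, 8) = 32)
G = Rational(2, 59) (G = Pow(Add(32, Add(-4, Mul(Rational(-1, 2), -3))), -1) = Pow(Add(32, Add(-4, Rational(3, 2))), -1) = Pow(Add(32, Rational(-5, 2)), -1) = Pow(Rational(59, 2), -1) = Rational(2, 59) ≈ 0.033898)
Pow(Add(93, G), 2) = Pow(Add(93, Rational(2, 59)), 2) = Pow(Rational(5489, 59), 2) = Rational(30129121, 3481)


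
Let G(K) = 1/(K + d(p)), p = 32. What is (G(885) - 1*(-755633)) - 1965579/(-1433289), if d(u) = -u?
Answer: 27995005950589/37048349 ≈ 7.5563e+5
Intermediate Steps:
G(K) = 1/(-32 + K) (G(K) = 1/(K - 1*32) = 1/(K - 32) = 1/(-32 + K))
(G(885) - 1*(-755633)) - 1965579/(-1433289) = (1/(-32 + 885) - 1*(-755633)) - 1965579/(-1433289) = (1/853 + 755633) - 1965579*(-1/1433289) = (1/853 + 755633) + 59563/43433 = 644554950/853 + 59563/43433 = 27995005950589/37048349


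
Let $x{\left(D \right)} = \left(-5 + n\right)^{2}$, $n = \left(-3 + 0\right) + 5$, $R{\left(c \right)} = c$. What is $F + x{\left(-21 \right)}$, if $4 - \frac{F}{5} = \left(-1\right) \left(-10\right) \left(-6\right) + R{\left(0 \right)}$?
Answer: $329$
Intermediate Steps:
$n = 2$ ($n = -3 + 5 = 2$)
$F = 320$ ($F = 20 - 5 \left(\left(-1\right) \left(-10\right) \left(-6\right) + 0\right) = 20 - 5 \left(10 \left(-6\right) + 0\right) = 20 - 5 \left(-60 + 0\right) = 20 - -300 = 20 + 300 = 320$)
$x{\left(D \right)} = 9$ ($x{\left(D \right)} = \left(-5 + 2\right)^{2} = \left(-3\right)^{2} = 9$)
$F + x{\left(-21 \right)} = 320 + 9 = 329$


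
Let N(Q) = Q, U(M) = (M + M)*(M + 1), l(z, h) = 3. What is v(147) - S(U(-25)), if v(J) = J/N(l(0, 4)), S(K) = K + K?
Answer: -2351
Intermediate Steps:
U(M) = 2*M*(1 + M) (U(M) = (2*M)*(1 + M) = 2*M*(1 + M))
S(K) = 2*K
v(J) = J/3
v(147) - S(U(-25)) = (1/3)*147 - 2*2*(-25)*(1 - 25) = 49 - 2*2*(-25)*(-24) = 49 - 2*1200 = 49 - 1*2400 = 49 - 2400 = -2351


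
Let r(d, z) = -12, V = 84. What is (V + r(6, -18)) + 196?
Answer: 268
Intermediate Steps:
(V + r(6, -18)) + 196 = (84 - 12) + 196 = 72 + 196 = 268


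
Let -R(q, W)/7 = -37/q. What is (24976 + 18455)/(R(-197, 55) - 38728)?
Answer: -2851969/2543225 ≈ -1.1214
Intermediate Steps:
R(q, W) = 259/q (R(q, W) = -(-259)/q = 259/q)
(24976 + 18455)/(R(-197, 55) - 38728) = (24976 + 18455)/(259/(-197) - 38728) = 43431/(259*(-1/197) - 38728) = 43431/(-259/197 - 38728) = 43431/(-7629675/197) = 43431*(-197/7629675) = -2851969/2543225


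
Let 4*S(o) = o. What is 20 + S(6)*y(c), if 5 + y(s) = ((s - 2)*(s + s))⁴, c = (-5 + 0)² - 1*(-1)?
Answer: 7277456130073/2 ≈ 3.6387e+12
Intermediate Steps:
S(o) = o/4
c = 26 (c = (-5)² + 1 = 25 + 1 = 26)
y(s) = -5 + 16*s⁴*(-2 + s)⁴ (y(s) = -5 + ((s - 2)*(s + s))⁴ = -5 + ((-2 + s)*(2*s))⁴ = -5 + (2*s*(-2 + s))⁴ = -5 + 16*s⁴*(-2 + s)⁴)
20 + S(6)*y(c) = 20 + ((¼)*6)*(-5 + 16*26⁴*(-2 + 26)⁴) = 20 + 3*(-5 + 16*456976*24⁴)/2 = 20 + 3*(-5 + 16*456976*331776)/2 = 20 + 3*(-5 + 2425818710016)/2 = 20 + (3/2)*2425818710011 = 20 + 7277456130033/2 = 7277456130073/2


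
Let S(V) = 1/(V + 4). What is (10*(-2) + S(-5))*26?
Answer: -546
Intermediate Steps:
S(V) = 1/(4 + V)
(10*(-2) + S(-5))*26 = (10*(-2) + 1/(4 - 5))*26 = (-20 + 1/(-1))*26 = (-20 - 1)*26 = -21*26 = -546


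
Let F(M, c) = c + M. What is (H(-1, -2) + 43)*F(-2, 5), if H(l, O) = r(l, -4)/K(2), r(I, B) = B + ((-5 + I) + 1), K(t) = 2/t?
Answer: 102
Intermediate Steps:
F(M, c) = M + c
r(I, B) = -4 + B + I (r(I, B) = B + (-4 + I) = -4 + B + I)
H(l, O) = -8 + l (H(l, O) = (-4 - 4 + l)/((2/2)) = (-8 + l)/((2*(1/2))) = (-8 + l)/1 = (-8 + l)*1 = -8 + l)
(H(-1, -2) + 43)*F(-2, 5) = ((-8 - 1) + 43)*(-2 + 5) = (-9 + 43)*3 = 34*3 = 102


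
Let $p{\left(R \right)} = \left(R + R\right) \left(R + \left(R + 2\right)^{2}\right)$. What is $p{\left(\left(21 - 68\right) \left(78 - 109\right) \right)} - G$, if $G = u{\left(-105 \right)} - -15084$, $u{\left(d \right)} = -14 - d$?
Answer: $6207206957$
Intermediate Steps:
$G = 15175$ ($G = \left(-14 - -105\right) - -15084 = \left(-14 + 105\right) + 15084 = 91 + 15084 = 15175$)
$p{\left(R \right)} = 2 R \left(R + \left(2 + R\right)^{2}\right)$
$p{\left(\left(21 - 68\right) \left(78 - 109\right) \right)} - G = 2 \left(21 - 68\right) \left(78 - 109\right) \left(\left(21 - 68\right) \left(78 - 109\right) + \left(2 + \left(21 - 68\right) \left(78 - 109\right)\right)^{2}\right) - 15175 = 2 \left(\left(-47\right) \left(-31\right)\right) \left(\left(-47\right) \left(-31\right) + \left(2 - -1457\right)^{2}\right) - 15175 = 2 \cdot 1457 \left(1457 + \left(2 + 1457\right)^{2}\right) - 15175 = 2 \cdot 1457 \left(1457 + 1459^{2}\right) - 15175 = 2 \cdot 1457 \left(1457 + 2128681\right) - 15175 = 2 \cdot 1457 \cdot 2130138 - 15175 = 6207222132 - 15175 = 6207206957$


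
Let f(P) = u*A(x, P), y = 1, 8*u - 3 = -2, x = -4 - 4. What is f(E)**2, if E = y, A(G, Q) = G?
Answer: 1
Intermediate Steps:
x = -8
u = 1/8 (u = 3/8 + (1/8)*(-2) = 3/8 - 1/4 = 1/8 ≈ 0.12500)
E = 1
f(P) = -1 (f(P) = (1/8)*(-8) = -1)
f(E)**2 = (-1)**2 = 1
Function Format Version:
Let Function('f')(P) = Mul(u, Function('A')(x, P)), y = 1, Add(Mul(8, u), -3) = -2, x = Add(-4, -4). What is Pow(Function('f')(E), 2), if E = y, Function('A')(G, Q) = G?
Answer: 1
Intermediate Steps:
x = -8
u = Rational(1, 8) (u = Add(Rational(3, 8), Mul(Rational(1, 8), -2)) = Add(Rational(3, 8), Rational(-1, 4)) = Rational(1, 8) ≈ 0.12500)
E = 1
Function('f')(P) = -1 (Function('f')(P) = Mul(Rational(1, 8), -8) = -1)
Pow(Function('f')(E), 2) = Pow(-1, 2) = 1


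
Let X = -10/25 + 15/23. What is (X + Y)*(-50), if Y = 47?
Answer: -54340/23 ≈ -2362.6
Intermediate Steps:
X = 29/115 (X = -10*1/25 + 15*(1/23) = -⅖ + 15/23 = 29/115 ≈ 0.25217)
(X + Y)*(-50) = (29/115 + 47)*(-50) = (5434/115)*(-50) = -54340/23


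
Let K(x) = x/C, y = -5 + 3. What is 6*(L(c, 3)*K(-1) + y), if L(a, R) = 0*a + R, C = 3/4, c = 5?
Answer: -36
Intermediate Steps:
C = 3/4 (C = 3*(1/4) = 3/4 ≈ 0.75000)
y = -2
L(a, R) = R (L(a, R) = 0 + R = R)
K(x) = 4*x/3 (K(x) = x/(3/4) = x*(4/3) = 4*x/3)
6*(L(c, 3)*K(-1) + y) = 6*(3*((4/3)*(-1)) - 2) = 6*(3*(-4/3) - 2) = 6*(-4 - 2) = 6*(-6) = -36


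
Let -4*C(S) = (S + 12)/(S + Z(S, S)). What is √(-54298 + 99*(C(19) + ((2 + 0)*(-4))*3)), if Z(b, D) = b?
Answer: I*√327465646/76 ≈ 238.11*I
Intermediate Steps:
C(S) = -(12 + S)/(8*S) (C(S) = -(S + 12)/(4*(S + S)) = -(12 + S)/(4*(2*S)) = -(12 + S)*1/(2*S)/4 = -(12 + S)/(8*S))
√(-54298 + 99*(C(19) + ((2 + 0)*(-4))*3)) = √(-54298 + 99*((⅛)*(-12 - 1*19)/19 + ((2 + 0)*(-4))*3)) = √(-54298 + 99*((⅛)*(1/19)*(-12 - 19) + (2*(-4))*3)) = √(-54298 + 99*((⅛)*(1/19)*(-31) - 8*3)) = √(-54298 + 99*(-31/152 - 24)) = √(-54298 + 99*(-3679/152)) = √(-54298 - 364221/152) = √(-8617517/152) = I*√327465646/76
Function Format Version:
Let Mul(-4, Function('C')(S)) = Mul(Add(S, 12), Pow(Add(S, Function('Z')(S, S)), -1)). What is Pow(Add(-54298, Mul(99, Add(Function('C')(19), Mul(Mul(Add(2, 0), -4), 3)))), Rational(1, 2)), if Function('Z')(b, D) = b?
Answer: Mul(Rational(1, 76), I, Pow(327465646, Rational(1, 2))) ≈ Mul(238.11, I)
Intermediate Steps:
Function('C')(S) = Mul(Rational(-1, 8), Pow(S, -1), Add(12, S)) (Function('C')(S) = Mul(Rational(-1, 4), Mul(Add(S, 12), Pow(Add(S, S), -1))) = Mul(Rational(-1, 4), Mul(Add(12, S), Pow(Mul(2, S), -1))) = Mul(Rational(-1, 4), Mul(Add(12, S), Mul(Rational(1, 2), Pow(S, -1)))) = Mul(Rational(-1, 4), Mul(Rational(1, 2), Pow(S, -1), Add(12, S))) = Mul(Rational(-1, 8), Pow(S, -1), Add(12, S)))
Pow(Add(-54298, Mul(99, Add(Function('C')(19), Mul(Mul(Add(2, 0), -4), 3)))), Rational(1, 2)) = Pow(Add(-54298, Mul(99, Add(Mul(Rational(1, 8), Pow(19, -1), Add(-12, Mul(-1, 19))), Mul(Mul(Add(2, 0), -4), 3)))), Rational(1, 2)) = Pow(Add(-54298, Mul(99, Add(Mul(Rational(1, 8), Rational(1, 19), Add(-12, -19)), Mul(Mul(2, -4), 3)))), Rational(1, 2)) = Pow(Add(-54298, Mul(99, Add(Mul(Rational(1, 8), Rational(1, 19), -31), Mul(-8, 3)))), Rational(1, 2)) = Pow(Add(-54298, Mul(99, Add(Rational(-31, 152), -24))), Rational(1, 2)) = Pow(Add(-54298, Mul(99, Rational(-3679, 152))), Rational(1, 2)) = Pow(Add(-54298, Rational(-364221, 152)), Rational(1, 2)) = Pow(Rational(-8617517, 152), Rational(1, 2)) = Mul(Rational(1, 76), I, Pow(327465646, Rational(1, 2)))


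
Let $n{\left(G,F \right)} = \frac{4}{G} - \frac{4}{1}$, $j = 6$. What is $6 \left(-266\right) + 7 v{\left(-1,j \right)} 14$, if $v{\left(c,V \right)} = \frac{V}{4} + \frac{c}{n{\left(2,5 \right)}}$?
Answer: $-1400$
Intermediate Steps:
$n{\left(G,F \right)} = -4 + \frac{4}{G}$ ($n{\left(G,F \right)} = \frac{4}{G} - 4 = -4 + \frac{4}{G}$)
$v{\left(c,V \right)} = - \frac{c}{2} + \frac{V}{4}$ ($v{\left(c,V \right)} = \frac{V}{4} + \frac{c}{-4 + \frac{4}{2}} = V \frac{1}{4} + \frac{c}{-4 + 4 \cdot \frac{1}{2}} = \frac{V}{4} + \frac{c}{-4 + 2} = \frac{V}{4} + \frac{c}{-2} = \frac{V}{4} + c \left(- \frac{1}{2}\right) = \frac{V}{4} - \frac{c}{2} = - \frac{c}{2} + \frac{V}{4}$)
$6 \left(-266\right) + 7 v{\left(-1,j \right)} 14 = 6 \left(-266\right) + 7 \left(\left(- \frac{1}{2}\right) \left(-1\right) + \frac{1}{4} \cdot 6\right) 14 = -1596 + 7 \left(\frac{1}{2} + \frac{3}{2}\right) 14 = -1596 + 7 \cdot 2 \cdot 14 = -1596 + 14 \cdot 14 = -1596 + 196 = -1400$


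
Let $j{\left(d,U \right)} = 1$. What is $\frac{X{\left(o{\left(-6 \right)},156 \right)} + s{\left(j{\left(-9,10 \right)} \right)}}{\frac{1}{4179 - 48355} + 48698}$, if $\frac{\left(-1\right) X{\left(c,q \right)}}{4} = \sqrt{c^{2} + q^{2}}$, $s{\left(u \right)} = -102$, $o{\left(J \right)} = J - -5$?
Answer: $- \frac{4505952}{2151282847} - \frac{176704 \sqrt{24337}}{2151282847} \approx -0.014908$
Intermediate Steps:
$o{\left(J \right)} = 5 + J$ ($o{\left(J \right)} = J + 5 = 5 + J$)
$X{\left(c,q \right)} = - 4 \sqrt{c^{2} + q^{2}}$
$\frac{X{\left(o{\left(-6 \right)},156 \right)} + s{\left(j{\left(-9,10 \right)} \right)}}{\frac{1}{4179 - 48355} + 48698} = \frac{- 4 \sqrt{\left(5 - 6\right)^{2} + 156^{2}} - 102}{\frac{1}{4179 - 48355} + 48698} = \frac{- 4 \sqrt{\left(-1\right)^{2} + 24336} - 102}{\frac{1}{-44176} + 48698} = \frac{- 4 \sqrt{1 + 24336} - 102}{- \frac{1}{44176} + 48698} = \frac{- 4 \sqrt{24337} - 102}{\frac{2151282847}{44176}} = \left(-102 - 4 \sqrt{24337}\right) \frac{44176}{2151282847} = - \frac{4505952}{2151282847} - \frac{176704 \sqrt{24337}}{2151282847}$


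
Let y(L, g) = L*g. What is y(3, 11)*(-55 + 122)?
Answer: 2211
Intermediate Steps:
y(3, 11)*(-55 + 122) = (3*11)*(-55 + 122) = 33*67 = 2211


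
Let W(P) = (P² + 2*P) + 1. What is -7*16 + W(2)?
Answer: -103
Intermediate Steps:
W(P) = 1 + P² + 2*P
-7*16 + W(2) = -7*16 + (1 + 2² + 2*2) = -112 + (1 + 4 + 4) = -112 + 9 = -103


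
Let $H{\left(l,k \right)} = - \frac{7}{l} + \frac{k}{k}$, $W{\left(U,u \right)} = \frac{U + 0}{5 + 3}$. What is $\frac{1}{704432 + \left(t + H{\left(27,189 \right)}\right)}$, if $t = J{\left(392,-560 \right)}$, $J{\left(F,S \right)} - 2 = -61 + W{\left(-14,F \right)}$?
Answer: $\frac{108}{76072175} \approx 1.4197 \cdot 10^{-6}$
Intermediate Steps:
$W{\left(U,u \right)} = \frac{U}{8}$
$H{\left(l,k \right)} = 1 - \frac{7}{l}$ ($H{\left(l,k \right)} = - \frac{7}{l} + 1 = 1 - \frac{7}{l}$)
$J{\left(F,S \right)} = - \frac{243}{4}$ ($J{\left(F,S \right)} = 2 + \left(-61 + \frac{1}{8} \left(-14\right)\right) = 2 - \frac{251}{4} = - \frac{243}{4}$)
$t = - \frac{243}{4} \approx -60.75$
$\frac{1}{704432 + \left(t + H{\left(27,189 \right)}\right)} = \frac{1}{704432 - \left(\frac{243}{4} - \frac{-7 + 27}{27}\right)} = \frac{1}{704432 + \left(- \frac{243}{4} + \frac{1}{27} \cdot 20\right)} = \frac{1}{704432 + \left(- \frac{243}{4} + \frac{20}{27}\right)} = \frac{1}{704432 - \frac{6481}{108}} = \frac{1}{\frac{76072175}{108}} = \frac{108}{76072175}$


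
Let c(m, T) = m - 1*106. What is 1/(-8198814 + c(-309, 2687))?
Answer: -1/8199229 ≈ -1.2196e-7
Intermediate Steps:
c(m, T) = -106 + m (c(m, T) = m - 106 = -106 + m)
1/(-8198814 + c(-309, 2687)) = 1/(-8198814 + (-106 - 309)) = 1/(-8198814 - 415) = 1/(-8199229) = -1/8199229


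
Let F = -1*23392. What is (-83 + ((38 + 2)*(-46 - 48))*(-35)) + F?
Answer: 108125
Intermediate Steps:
F = -23392
(-83 + ((38 + 2)*(-46 - 48))*(-35)) + F = (-83 + ((38 + 2)*(-46 - 48))*(-35)) - 23392 = (-83 + (40*(-94))*(-35)) - 23392 = (-83 - 3760*(-35)) - 23392 = (-83 + 131600) - 23392 = 131517 - 23392 = 108125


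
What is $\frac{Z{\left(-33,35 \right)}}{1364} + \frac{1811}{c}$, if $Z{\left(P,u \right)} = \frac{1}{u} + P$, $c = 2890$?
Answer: $\frac{2078052}{3449215} \approx 0.60247$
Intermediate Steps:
$Z{\left(P,u \right)} = P + \frac{1}{u}$
$\frac{Z{\left(-33,35 \right)}}{1364} + \frac{1811}{c} = \frac{-33 + \frac{1}{35}}{1364} + \frac{1811}{2890} = \left(-33 + \frac{1}{35}\right) \frac{1}{1364} + 1811 \cdot \frac{1}{2890} = \left(- \frac{1154}{35}\right) \frac{1}{1364} + \frac{1811}{2890} = - \frac{577}{23870} + \frac{1811}{2890} = \frac{2078052}{3449215}$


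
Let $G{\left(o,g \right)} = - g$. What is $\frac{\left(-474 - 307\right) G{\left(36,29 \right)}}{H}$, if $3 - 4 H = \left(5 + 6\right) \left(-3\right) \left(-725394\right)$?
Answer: $- \frac{90596}{23937999} \approx -0.0037846$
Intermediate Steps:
$H = - \frac{23937999}{4}$ ($H = \frac{3}{4} - \frac{\left(5 + 6\right) \left(-3\right) \left(-725394\right)}{4} = \frac{3}{4} - \frac{11 \left(-3\right) \left(-725394\right)}{4} = \frac{3}{4} - \frac{\left(-33\right) \left(-725394\right)}{4} = \frac{3}{4} - \frac{11969001}{2} = - \frac{23937999}{4} \approx -5.9845 \cdot 10^{6}$)
$\frac{\left(-474 - 307\right) G{\left(36,29 \right)}}{H} = \frac{\left(-474 - 307\right) \left(\left(-1\right) 29\right)}{- \frac{23937999}{4}} = \left(-781\right) \left(-29\right) \left(- \frac{4}{23937999}\right) = 22649 \left(- \frac{4}{23937999}\right) = - \frac{90596}{23937999}$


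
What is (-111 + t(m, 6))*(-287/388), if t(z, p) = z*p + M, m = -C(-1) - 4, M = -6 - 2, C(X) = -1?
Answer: 39319/388 ≈ 101.34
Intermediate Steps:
M = -8
m = -3 (m = -1*(-1) - 4 = 1 - 4 = -3)
t(z, p) = -8 + p*z (t(z, p) = z*p - 8 = p*z - 8 = -8 + p*z)
(-111 + t(m, 6))*(-287/388) = (-111 + (-8 + 6*(-3)))*(-287/388) = (-111 + (-8 - 18))*(-287*1/388) = (-111 - 26)*(-287/388) = -137*(-287/388) = 39319/388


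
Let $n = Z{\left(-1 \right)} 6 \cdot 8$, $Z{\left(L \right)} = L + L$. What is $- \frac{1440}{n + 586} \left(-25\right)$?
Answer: $\frac{3600}{49} \approx 73.469$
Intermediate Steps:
$Z{\left(L \right)} = 2 L$
$n = -96$ ($n = 2 \left(-1\right) 6 \cdot 8 = \left(-2\right) 6 \cdot 8 = \left(-12\right) 8 = -96$)
$- \frac{1440}{n + 586} \left(-25\right) = - \frac{1440}{-96 + 586} \left(-25\right) = - \frac{1440}{490} \left(-25\right) = \left(-1440\right) \frac{1}{490} \left(-25\right) = \left(- \frac{144}{49}\right) \left(-25\right) = \frac{3600}{49}$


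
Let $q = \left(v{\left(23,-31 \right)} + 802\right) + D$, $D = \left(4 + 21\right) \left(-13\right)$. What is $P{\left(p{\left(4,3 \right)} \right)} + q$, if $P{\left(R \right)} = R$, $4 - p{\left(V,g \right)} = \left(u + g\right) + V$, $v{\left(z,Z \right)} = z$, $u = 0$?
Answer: $497$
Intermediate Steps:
$p{\left(V,g \right)} = 4 - V - g$ ($p{\left(V,g \right)} = 4 - \left(\left(0 + g\right) + V\right) = 4 - \left(g + V\right) = 4 - \left(V + g\right) = 4 - V - g$)
$D = -325$ ($D = 25 \left(-13\right) = -325$)
$q = 500$ ($q = \left(23 + 802\right) - 325 = 825 - 325 = 500$)
$P{\left(p{\left(4,3 \right)} \right)} + q = \left(4 - 4 - 3\right) + 500 = -3 + 500 = 497$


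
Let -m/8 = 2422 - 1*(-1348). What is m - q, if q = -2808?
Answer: -27352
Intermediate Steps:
m = -30160 (m = -8*(2422 - 1*(-1348)) = -8*(2422 + 1348) = -8*3770 = -30160)
m - q = -30160 - 1*(-2808) = -30160 + 2808 = -27352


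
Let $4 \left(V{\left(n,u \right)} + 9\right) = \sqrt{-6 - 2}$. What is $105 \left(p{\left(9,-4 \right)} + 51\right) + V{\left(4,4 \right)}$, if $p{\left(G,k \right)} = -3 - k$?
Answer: $5451 + \frac{i \sqrt{2}}{2} \approx 5451.0 + 0.70711 i$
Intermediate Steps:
$V{\left(n,u \right)} = -9 + \frac{i \sqrt{2}}{2}$ ($V{\left(n,u \right)} = -9 + \frac{\sqrt{-6 - 2}}{4} = -9 + \frac{\sqrt{-8}}{4} = -9 + \frac{2 i \sqrt{2}}{4} = -9 + \frac{i \sqrt{2}}{2}$)
$105 \left(p{\left(9,-4 \right)} + 51\right) + V{\left(4,4 \right)} = 105 \left(\left(-3 - -4\right) + 51\right) - \left(9 - \frac{i \sqrt{2}}{2}\right) = 105 \left(\left(-3 + 4\right) + 51\right) - \left(9 - \frac{i \sqrt{2}}{2}\right) = 105 \left(1 + 51\right) - \left(9 - \frac{i \sqrt{2}}{2}\right) = 105 \cdot 52 - \left(9 - \frac{i \sqrt{2}}{2}\right) = 5460 - \left(9 - \frac{i \sqrt{2}}{2}\right) = 5451 + \frac{i \sqrt{2}}{2}$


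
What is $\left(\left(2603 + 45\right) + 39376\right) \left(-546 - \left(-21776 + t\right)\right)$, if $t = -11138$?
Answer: $1360232832$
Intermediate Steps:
$\left(\left(2603 + 45\right) + 39376\right) \left(-546 - \left(-21776 + t\right)\right) = \left(\left(2603 + 45\right) + 39376\right) \left(-546 + \left(21776 - -11138\right)\right) = \left(2648 + 39376\right) \left(-546 + \left(21776 + 11138\right)\right) = 42024 \left(-546 + 32914\right) = 42024 \cdot 32368 = 1360232832$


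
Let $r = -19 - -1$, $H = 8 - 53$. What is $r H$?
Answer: $810$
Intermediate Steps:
$H = -45$
$r = -18$ ($r = -19 + 1 = -18$)
$r H = \left(-18\right) \left(-45\right) = 810$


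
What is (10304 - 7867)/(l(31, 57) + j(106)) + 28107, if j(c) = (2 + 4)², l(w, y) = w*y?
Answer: 50679358/1803 ≈ 28108.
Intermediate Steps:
j(c) = 36 (j(c) = 6² = 36)
(10304 - 7867)/(l(31, 57) + j(106)) + 28107 = (10304 - 7867)/(31*57 + 36) + 28107 = 2437/(1767 + 36) + 28107 = 2437/1803 + 28107 = 50679358/1803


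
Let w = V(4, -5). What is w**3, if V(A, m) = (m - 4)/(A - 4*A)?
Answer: 27/64 ≈ 0.42188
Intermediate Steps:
V(A, m) = -(-4 + m)/(3*A) (V(A, m) = (-4 + m)/((-3*A)) = (-4 + m)*(-1/(3*A)) = -(-4 + m)/(3*A))
w = 3/4 (w = (1/3)*(4 - 1*(-5))/4 = (1/3)*(1/4)*(4 + 5) = (1/3)*(1/4)*9 = 3/4 ≈ 0.75000)
w**3 = (3/4)**3 = 27/64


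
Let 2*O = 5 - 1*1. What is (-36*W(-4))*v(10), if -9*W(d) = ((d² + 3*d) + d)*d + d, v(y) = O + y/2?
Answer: -112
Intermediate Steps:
O = 2 (O = (5 - 1*1)/2 = (5 - 1)/2 = (½)*4 = 2)
v(y) = 2 + y/2
W(d) = -d/9 - d*(d² + 4*d)/9 (W(d) = -(((d² + 3*d) + d)*d + d)/9 = -((d² + 4*d)*d + d)/9 = -(d*(d² + 4*d) + d)/9 = -(d + d*(d² + 4*d))/9 = -d/9 - d*(d² + 4*d)/9)
(-36*W(-4))*v(10) = (-(-4)*(-4)*(1 + (-4)² + 4*(-4)))*(2 + (½)*10) = (-(-4)*(-4)*(1 + 16 - 16))*(2 + 5) = -(-4)*(-4)*7 = -36*4/9*7 = -16*7 = -112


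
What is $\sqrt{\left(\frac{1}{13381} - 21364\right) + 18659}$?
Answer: $\frac{2 i \sqrt{121083344281}}{13381} \approx 52.01 i$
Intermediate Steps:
$\sqrt{\left(\frac{1}{13381} - 21364\right) + 18659} = \sqrt{- \frac{285871683}{13381} + 18659} = \sqrt{- \frac{36195604}{13381}} = \frac{2 i \sqrt{121083344281}}{13381}$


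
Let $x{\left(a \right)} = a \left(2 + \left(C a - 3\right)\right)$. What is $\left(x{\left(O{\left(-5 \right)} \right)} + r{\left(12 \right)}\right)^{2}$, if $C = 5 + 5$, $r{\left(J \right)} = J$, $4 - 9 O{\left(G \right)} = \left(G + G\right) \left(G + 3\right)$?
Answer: $\frac{13512976}{6561} \approx 2059.6$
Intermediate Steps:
$O{\left(G \right)} = \frac{4}{9} - \frac{2 G \left(3 + G\right)}{9}$ ($O{\left(G \right)} = \frac{4}{9} - \frac{\left(G + G\right) \left(G + 3\right)}{9} = \frac{4}{9} - \frac{2 G \left(3 + G\right)}{9}$)
$C = 10$
$x{\left(a \right)} = a \left(-1 + 10 a\right)$ ($x{\left(a \right)} = a \left(2 + \left(10 a - 3\right)\right) = a \left(2 + \left(-3 + 10 a\right)\right) = a \left(-1 + 10 a\right)$)
$\left(x{\left(O{\left(-5 \right)} \right)} + r{\left(12 \right)}\right)^{2} = \left(\left(\frac{4}{9} - - \frac{10}{3} - \frac{2 \left(-5\right)^{2}}{9}\right) \left(-1 + 10 \left(\frac{4}{9} - - \frac{10}{3} - \frac{2 \left(-5\right)^{2}}{9}\right)\right) + 12\right)^{2} = \left(\left(\frac{4}{9} + \frac{10}{3} - \frac{50}{9}\right) \left(-1 + 10 \left(\frac{4}{9} + \frac{10}{3} - \frac{50}{9}\right)\right) + 12\right)^{2} = \left(- \frac{16 \left(-1 + 10 \left(- \frac{16}{9}\right)\right)}{9} + 12\right)^{2} = \left(- \frac{16 \left(-1 - \frac{160}{9}\right)}{9} + 12\right)^{2} = \left(\left(- \frac{16}{9}\right) \left(- \frac{169}{9}\right) + 12\right)^{2} = \left(\frac{2704}{81} + 12\right)^{2} = \left(\frac{3676}{81}\right)^{2} = \frac{13512976}{6561}$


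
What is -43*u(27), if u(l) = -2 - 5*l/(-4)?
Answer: -5461/4 ≈ -1365.3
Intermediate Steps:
u(l) = -2 + 5*l/4 (u(l) = -2 - 5*l*(-1)/4 = -2 - (-5)*l/4 = -2 + 5*l/4)
-43*u(27) = -43*(-2 + (5/4)*27) = -43*(-2 + 135/4) = -43*127/4 = -5461/4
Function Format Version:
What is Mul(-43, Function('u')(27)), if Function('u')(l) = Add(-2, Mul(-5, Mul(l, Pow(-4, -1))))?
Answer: Rational(-5461, 4) ≈ -1365.3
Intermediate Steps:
Function('u')(l) = Add(-2, Mul(Rational(5, 4), l)) (Function('u')(l) = Add(-2, Mul(-5, Mul(l, Rational(-1, 4)))) = Add(-2, Mul(-5, Mul(Rational(-1, 4), l))) = Add(-2, Mul(Rational(5, 4), l)))
Mul(-43, Function('u')(27)) = Mul(-43, Add(-2, Mul(Rational(5, 4), 27))) = Mul(-43, Add(-2, Rational(135, 4))) = Mul(-43, Rational(127, 4)) = Rational(-5461, 4)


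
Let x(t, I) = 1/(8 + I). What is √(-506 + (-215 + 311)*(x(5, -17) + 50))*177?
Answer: 295*√1542 ≈ 11584.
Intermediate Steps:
√(-506 + (-215 + 311)*(x(5, -17) + 50))*177 = √(-506 + (-215 + 311)*(1/(8 - 17) + 50))*177 = √(-506 + 96*(1/(-9) + 50))*177 = √(-506 + 96*(-⅑ + 50))*177 = √(-506 + 96*(449/9))*177 = √(-506 + 14368/3)*177 = √(12850/3)*177 = (5*√1542/3)*177 = 295*√1542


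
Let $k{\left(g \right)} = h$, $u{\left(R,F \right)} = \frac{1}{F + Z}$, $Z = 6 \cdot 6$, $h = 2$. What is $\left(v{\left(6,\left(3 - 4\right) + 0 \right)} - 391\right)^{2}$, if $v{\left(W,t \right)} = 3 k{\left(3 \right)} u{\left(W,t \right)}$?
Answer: $\frac{187115041}{1225} \approx 1.5275 \cdot 10^{5}$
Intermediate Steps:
$Z = 36$
$u{\left(R,F \right)} = \frac{1}{36 + F}$ ($u{\left(R,F \right)} = \frac{1}{F + 36} = \frac{1}{36 + F}$)
$k{\left(g \right)} = 2$
$v{\left(W,t \right)} = \frac{6}{36 + t}$ ($v{\left(W,t \right)} = \frac{3 \cdot 2}{36 + t} = \frac{6}{36 + t}$)
$\left(v{\left(6,\left(3 - 4\right) + 0 \right)} - 391\right)^{2} = \left(\frac{6}{36 + \left(\left(3 - 4\right) + 0\right)} - 391\right)^{2} = \left(\frac{6}{36 + \left(-1 + 0\right)} - 391\right)^{2} = \left(\frac{6}{36 - 1} - 391\right)^{2} = \left(\frac{6}{35} - 391\right)^{2} = \left(- \frac{13679}{35}\right)^{2} = \frac{187115041}{1225}$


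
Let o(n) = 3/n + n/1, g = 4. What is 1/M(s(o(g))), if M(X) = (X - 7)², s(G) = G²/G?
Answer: 16/81 ≈ 0.19753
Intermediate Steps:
o(n) = n + 3/n (o(n) = 3/n + n*1 = 3/n + n = n + 3/n)
s(G) = G
M(X) = (-7 + X)²
1/M(s(o(g))) = 1/((-7 + (4 + 3/4))²) = 1/((-7 + (4 + 3*(¼)))²) = 1/((-7 + (4 + ¾))²) = 1/((-7 + 19/4)²) = 1/((-9/4)²) = 1/(81/16) = 16/81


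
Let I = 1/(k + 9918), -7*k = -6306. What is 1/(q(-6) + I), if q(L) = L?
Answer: -75732/454385 ≈ -0.16667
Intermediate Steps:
k = 6306/7 (k = -⅐*(-6306) = 6306/7 ≈ 900.86)
I = 7/75732 (I = 1/(6306/7 + 9918) = 1/(75732/7) = 7/75732 ≈ 9.2431e-5)
1/(q(-6) + I) = 1/(-6 + 7/75732) = 1/(-454385/75732) = -75732/454385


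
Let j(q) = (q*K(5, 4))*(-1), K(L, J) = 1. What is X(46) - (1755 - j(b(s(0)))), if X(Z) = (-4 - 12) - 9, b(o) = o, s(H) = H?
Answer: -1780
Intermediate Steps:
X(Z) = -25 (X(Z) = -16 - 9 = -25)
j(q) = -q (j(q) = (q*1)*(-1) = q*(-1) = -q)
X(46) - (1755 - j(b(s(0)))) = -25 - (1755 - (-1)*0) = -25 - (1755 - 1*0) = -25 - (1755 + 0) = -25 - 1*1755 = -25 - 1755 = -1780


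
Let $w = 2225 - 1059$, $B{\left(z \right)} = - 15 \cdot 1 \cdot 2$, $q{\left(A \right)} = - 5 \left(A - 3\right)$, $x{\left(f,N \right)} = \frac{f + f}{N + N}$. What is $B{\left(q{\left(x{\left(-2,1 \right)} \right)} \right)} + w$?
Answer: $1136$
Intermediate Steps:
$x{\left(f,N \right)} = \frac{f}{N}$ ($x{\left(f,N \right)} = \frac{2 f}{2 N} = 2 f \frac{1}{2 N} = \frac{f}{N}$)
$q{\left(A \right)} = 15 - 5 A$ ($q{\left(A \right)} = - 5 \left(-3 + A\right) = 15 - 5 A$)
$B{\left(z \right)} = -30$ ($B{\left(z \right)} = \left(-15\right) 2 = -30$)
$w = 1166$
$B{\left(q{\left(x{\left(-2,1 \right)} \right)} \right)} + w = -30 + 1166 = 1136$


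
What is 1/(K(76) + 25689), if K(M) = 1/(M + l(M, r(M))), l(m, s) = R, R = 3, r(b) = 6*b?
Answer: 79/2029432 ≈ 3.8927e-5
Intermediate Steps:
l(m, s) = 3
K(M) = 1/(3 + M) (K(M) = 1/(M + 3) = 1/(3 + M))
1/(K(76) + 25689) = 1/(1/(3 + 76) + 25689) = 1/(1/79 + 25689) = 1/(2029432/79) = 79/2029432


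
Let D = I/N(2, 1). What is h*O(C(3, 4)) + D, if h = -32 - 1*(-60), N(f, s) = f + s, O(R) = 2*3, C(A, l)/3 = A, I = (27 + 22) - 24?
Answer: 529/3 ≈ 176.33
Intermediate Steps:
I = 25 (I = 49 - 24 = 25)
C(A, l) = 3*A
O(R) = 6
D = 25/3 (D = 25/(2 + 1) = 25/3 ≈ 8.3333)
h = 28 (h = -32 + 60 = 28)
h*O(C(3, 4)) + D = 28*6 + 25/3 = 168 + 25/3 = 529/3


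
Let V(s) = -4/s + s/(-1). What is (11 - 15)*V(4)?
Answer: 20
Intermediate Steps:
V(s) = -s - 4/s (V(s) = -4/s + s*(-1) = -4/s - s = -s - 4/s)
(11 - 15)*V(4) = (11 - 15)*(-1*4 - 4/4) = -4*(-4 - 4*¼) = -4*(-4 - 1) = -4*(-5) = 20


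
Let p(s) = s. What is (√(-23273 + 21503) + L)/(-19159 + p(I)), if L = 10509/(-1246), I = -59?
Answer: 3503/7981876 - I*√1770/19218 ≈ 0.00043887 - 0.0021892*I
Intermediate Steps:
L = -10509/1246 (L = 10509*(-1/1246) = -10509/1246 ≈ -8.4342)
(√(-23273 + 21503) + L)/(-19159 + p(I)) = (√(-23273 + 21503) - 10509/1246)/(-19159 - 59) = (√(-1770) - 10509/1246)/(-19218) = (I*√1770 - 10509/1246)*(-1/19218) = (-10509/1246 + I*√1770)*(-1/19218) = 3503/7981876 - I*√1770/19218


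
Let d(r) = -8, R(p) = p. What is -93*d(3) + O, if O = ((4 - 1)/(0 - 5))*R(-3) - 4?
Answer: 3709/5 ≈ 741.80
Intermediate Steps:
O = -11/5 (O = ((4 - 1)/(0 - 5))*(-3) - 4 = (3/(-5))*(-3) - 4 = (3*(-⅕))*(-3) - 4 = -⅗*(-3) - 4 = 9/5 - 4 = -11/5 ≈ -2.2000)
-93*d(3) + O = -93*(-8) - 11/5 = 744 - 11/5 = 3709/5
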